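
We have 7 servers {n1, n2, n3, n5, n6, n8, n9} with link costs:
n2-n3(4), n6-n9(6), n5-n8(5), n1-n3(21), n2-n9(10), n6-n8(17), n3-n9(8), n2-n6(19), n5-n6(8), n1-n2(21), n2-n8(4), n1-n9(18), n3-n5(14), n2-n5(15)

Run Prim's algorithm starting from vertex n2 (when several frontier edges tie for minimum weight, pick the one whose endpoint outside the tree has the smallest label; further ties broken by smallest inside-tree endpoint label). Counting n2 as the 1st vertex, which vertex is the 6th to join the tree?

Grow the tree from n2 using Prim:
Step 1: frontier [n2-n3 4, n2-n8 4, n2-n9 10, n2-n5 15, n2-n6 19, n1-n2 21] → take n2-n3 (4); add n3.
Step 2: frontier [n2-n8 4, n2-n9 10, n2-n5 15, n2-n6 19, n1-n2 21, n3-n9 8, n3-n5 14, n1-n3 21] → take n2-n8 (4); add n8.
Step 3: frontier [n2-n9 10, n2-n5 15, n2-n6 19, n1-n2 21, n3-n9 8, n3-n5 14, n1-n3 21, n5-n8 5, n6-n8 17] → take n5-n8 (5); add n5.
Step 4: frontier [n2-n9 10, n2-n6 19, n1-n2 21, n3-n9 8, n1-n3 21, n5-n6 8, n6-n8 17] → take n5-n6 (8); add n6.
Step 5: frontier [n2-n9 10, n1-n2 21, n3-n9 8, n1-n3 21, n6-n9 6] → take n6-n9 (6); add n9.
Step 6: frontier [n1-n2 21, n1-n3 21, n1-n9 18] → take n1-n9 (18); add n1.
Vertex order: n2, n3, n8, n5, n6, n9, n1. The 6th vertex is n9.

n9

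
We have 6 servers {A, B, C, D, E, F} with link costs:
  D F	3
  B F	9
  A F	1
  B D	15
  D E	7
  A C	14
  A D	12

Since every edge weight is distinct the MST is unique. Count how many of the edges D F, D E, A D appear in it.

2

Kruskal: consider edges lightest-first.
A F (1): add. Components now {A,F} {B} {C} {D} {E}
D F (3): add. Components now {A,D,F} {B} {C} {E}
D E (7): add. Components now {A,D,E,F} {B} {C}
B F (9): add. Components now {A,B,D,E,F} {C}
A D (12): skip — A and D already connected.
A C (14): add. Components now {A,B,C,D,E,F}
MST edge set: {A F, D F, D E, B F, A C}.
Of the listed edges, {D F, D E} are in the MST → 2.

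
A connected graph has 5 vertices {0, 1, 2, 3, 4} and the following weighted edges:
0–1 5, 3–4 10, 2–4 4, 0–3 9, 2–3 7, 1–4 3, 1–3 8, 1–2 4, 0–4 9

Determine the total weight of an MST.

Grow the tree from 3 using Prim:
Step 1: cheapest edge leaving the tree is 2–3 (7); add 2.
Step 2: cheapest edge leaving the tree is 1–2 (4); add 1.
Step 3: cheapest edge leaving the tree is 1–4 (3); add 4.
Step 4: cheapest edge leaving the tree is 0–1 (5); add 0.
MST edges: 2–3, 1–2, 1–4, 0–1; total weight 7+4+3+5 = 19.

19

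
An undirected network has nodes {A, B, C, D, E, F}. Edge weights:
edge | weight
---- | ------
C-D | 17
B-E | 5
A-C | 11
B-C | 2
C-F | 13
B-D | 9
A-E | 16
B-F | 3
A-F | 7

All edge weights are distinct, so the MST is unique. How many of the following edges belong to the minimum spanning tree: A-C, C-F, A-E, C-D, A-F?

1

Kruskal's algorithm — process edges by increasing weight (ties by edge label):
B-C (2): add — endpoints in different components.
B-F (3): add — endpoints in different components.
B-E (5): add — endpoints in different components.
A-F (7): add — endpoints in different components.
B-D (9): add — endpoints in different components.
MST edge set: {B-C, B-F, B-E, A-F, B-D}.
Of the listed edges, {A-F} are in the MST → 1.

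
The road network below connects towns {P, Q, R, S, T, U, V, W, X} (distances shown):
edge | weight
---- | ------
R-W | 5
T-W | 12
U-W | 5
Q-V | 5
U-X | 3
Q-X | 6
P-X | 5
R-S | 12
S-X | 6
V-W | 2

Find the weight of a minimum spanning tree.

43

Prim, starting at W.
Step 1: cheapest edge leaving the tree is V-W (2); add V.
Step 2: cheapest edge leaving the tree is Q-V (5); add Q.
Step 3: cheapest edge leaving the tree is R-W (5); add R.
Step 4: cheapest edge leaving the tree is U-W (5); add U.
Step 5: cheapest edge leaving the tree is U-X (3); add X.
Step 6: cheapest edge leaving the tree is P-X (5); add P.
Step 7: cheapest edge leaving the tree is S-X (6); add S.
Step 8: cheapest edge leaving the tree is T-W (12); add T.
MST edges: V-W, Q-V, R-W, U-W, U-X, P-X, S-X, T-W; total weight 2+5+5+5+3+5+6+12 = 43.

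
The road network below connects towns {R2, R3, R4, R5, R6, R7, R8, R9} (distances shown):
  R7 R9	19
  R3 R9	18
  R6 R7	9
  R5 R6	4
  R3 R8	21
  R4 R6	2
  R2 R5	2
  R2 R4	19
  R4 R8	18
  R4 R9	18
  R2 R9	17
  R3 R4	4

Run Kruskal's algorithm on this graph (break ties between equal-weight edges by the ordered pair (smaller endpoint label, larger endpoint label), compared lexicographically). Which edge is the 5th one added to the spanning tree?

R6-R7

Kruskal's algorithm — process edges by increasing weight (ties by edge label):
R2 R5 (2): add — endpoints in different components.
R4 R6 (2): add — endpoints in different components.
R3 R4 (4): add — endpoints in different components.
R5 R6 (4): add — endpoints in different components.
R6 R7 (9): add — endpoints in different components.
R2 R9 (17): add — endpoints in different components.
R3 R9 (18): skip — R3 and R9 already connected.
R4 R8 (18): add — endpoints in different components.
The 5th edge added is R6 R7.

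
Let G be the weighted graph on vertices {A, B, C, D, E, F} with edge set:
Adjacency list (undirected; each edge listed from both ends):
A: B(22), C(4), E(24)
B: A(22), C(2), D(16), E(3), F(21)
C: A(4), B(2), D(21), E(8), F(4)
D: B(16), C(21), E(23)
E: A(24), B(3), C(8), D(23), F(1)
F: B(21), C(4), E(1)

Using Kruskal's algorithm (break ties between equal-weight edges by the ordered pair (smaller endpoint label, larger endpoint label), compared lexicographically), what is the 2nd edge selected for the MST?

B-C

Kruskal: consider edges lightest-first.
E—F (1): add. Components now {A} {B} {C} {D} {E,F}
B—C (2): add. Components now {A} {B,C} {D} {E,F}
B—E (3): add. Components now {A} {B,C,E,F} {D}
A—C (4): add. Components now {A,B,C,E,F} {D}
C—F (4): skip — C and F already connected.
C—E (8): skip — C and E already connected.
B—D (16): add. Components now {A,B,C,D,E,F}
The 2nd edge added is B—C.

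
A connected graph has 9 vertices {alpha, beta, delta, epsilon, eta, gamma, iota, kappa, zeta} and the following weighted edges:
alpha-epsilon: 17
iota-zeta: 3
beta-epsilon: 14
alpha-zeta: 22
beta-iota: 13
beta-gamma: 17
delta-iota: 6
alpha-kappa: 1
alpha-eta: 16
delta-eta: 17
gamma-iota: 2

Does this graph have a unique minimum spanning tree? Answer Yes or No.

Sort edges by weight, then run Kruskal:
alpha-kappa (1): add — endpoints in different components.
gamma-iota (2): add — endpoints in different components.
iota-zeta (3): add — endpoints in different components.
delta-iota (6): add — endpoints in different components.
beta-iota (13): add — endpoints in different components.
beta-epsilon (14): add — endpoints in different components.
alpha-eta (16): add — endpoints in different components.
alpha-epsilon (17): add — endpoints in different components.
Non-tree edge delta-eta has weight 17, equal to the heaviest edge on its tree cycle — swapping gives another MST of the same weight. Not unique.

No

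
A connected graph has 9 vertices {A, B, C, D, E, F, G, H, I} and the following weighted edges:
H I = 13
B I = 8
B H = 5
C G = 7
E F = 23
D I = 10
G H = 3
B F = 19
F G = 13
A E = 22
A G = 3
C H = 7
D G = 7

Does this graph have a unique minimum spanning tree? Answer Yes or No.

Sort edges by weight, then run Kruskal:
A G (3): add — endpoints in different components.
G H (3): add — endpoints in different components.
B H (5): add — endpoints in different components.
C G (7): add — endpoints in different components.
C H (7): skip — C and H already connected.
D G (7): add — endpoints in different components.
B I (8): add — endpoints in different components.
D I (10): skip — D and I already connected.
F G (13): add — endpoints in different components.
H I (13): skip — H and I already connected.
B F (19): skip — B and F already connected.
A E (22): add — endpoints in different components.
Non-tree edge C H has weight 7, equal to the heaviest edge on its tree cycle — swapping gives another MST of the same weight. Not unique.

No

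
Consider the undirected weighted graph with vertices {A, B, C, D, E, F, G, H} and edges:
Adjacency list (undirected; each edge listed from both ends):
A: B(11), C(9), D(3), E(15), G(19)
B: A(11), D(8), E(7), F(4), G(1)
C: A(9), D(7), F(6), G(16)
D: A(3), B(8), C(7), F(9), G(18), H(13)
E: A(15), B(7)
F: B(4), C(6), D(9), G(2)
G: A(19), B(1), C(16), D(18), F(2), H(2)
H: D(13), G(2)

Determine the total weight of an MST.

Kruskal: consider edges lightest-first.
B—G (1): add — endpoints in different components.
F—G (2): add — endpoints in different components.
G—H (2): add — endpoints in different components.
A—D (3): add — endpoints in different components.
B—F (4): skip — B and F already connected.
C—F (6): add — endpoints in different components.
B—E (7): add — endpoints in different components.
C—D (7): add — endpoints in different components.
MST edges: B—G, F—G, G—H, A—D, C—F, B—E, C—D; total weight 1+2+2+3+6+7+7 = 28.

28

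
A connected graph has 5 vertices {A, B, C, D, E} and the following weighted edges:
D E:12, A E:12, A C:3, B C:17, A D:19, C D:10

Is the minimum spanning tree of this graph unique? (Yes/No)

No

Kruskal: consider edges lightest-first.
A C (3): add — endpoints in different components.
C D (10): add — endpoints in different components.
A E (12): add — endpoints in different components.
D E (12): skip — D and E already connected.
B C (17): add — endpoints in different components.
Non-tree edge D E has weight 12, equal to the heaviest edge on its tree cycle — swapping gives another MST of the same weight. Not unique.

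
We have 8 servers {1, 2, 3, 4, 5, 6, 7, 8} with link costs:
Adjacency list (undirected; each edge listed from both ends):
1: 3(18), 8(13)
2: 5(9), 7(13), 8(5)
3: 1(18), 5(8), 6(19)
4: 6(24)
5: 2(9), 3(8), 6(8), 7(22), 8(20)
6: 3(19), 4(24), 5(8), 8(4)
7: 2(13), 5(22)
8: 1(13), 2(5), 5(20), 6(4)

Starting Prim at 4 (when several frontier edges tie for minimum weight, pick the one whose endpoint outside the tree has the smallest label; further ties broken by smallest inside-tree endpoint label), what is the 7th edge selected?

Grow the tree from 4 using Prim:
Step 1: frontier [4 6 24] → take 4 6 (24); add 6.
Step 2: frontier [6 8 4, 5 6 8, 3 6 19] → take 6 8 (4); add 8.
Step 3: frontier [5 6 8, 3 6 19, 2 8 5, 1 8 13, 5 8 20] → take 2 8 (5); add 2.
Step 4: frontier [2 5 9, 2 7 13, 5 6 8, 3 6 19, 1 8 13, 5 8 20] → take 5 6 (8); add 5.
Step 5: frontier [2 7 13, 3 5 8, 5 7 22, 3 6 19, 1 8 13] → take 3 5 (8); add 3.
Step 6: frontier [2 7 13, 1 3 18, 5 7 22, 1 8 13] → take 1 8 (13); add 1.
Step 7: frontier [2 7 13, 5 7 22] → take 2 7 (13); add 7.
The 7th edge added is 2 7.

2-7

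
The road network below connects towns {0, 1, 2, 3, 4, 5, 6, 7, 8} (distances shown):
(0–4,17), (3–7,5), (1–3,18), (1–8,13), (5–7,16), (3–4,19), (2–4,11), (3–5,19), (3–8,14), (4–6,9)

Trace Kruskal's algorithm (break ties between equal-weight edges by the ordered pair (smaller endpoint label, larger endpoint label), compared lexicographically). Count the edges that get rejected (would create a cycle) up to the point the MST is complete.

Kruskal's algorithm — process edges by increasing weight (ties by edge label):
3–7 (5): add — endpoints in different components.
4–6 (9): add — endpoints in different components.
2–4 (11): add — endpoints in different components.
1–8 (13): add — endpoints in different components.
3–8 (14): add — endpoints in different components.
5–7 (16): add — endpoints in different components.
0–4 (17): add — endpoints in different components.
1–3 (18): skip — 1 and 3 already connected.
3–4 (19): add — endpoints in different components.
Edges rejected before the tree was complete: 1.

1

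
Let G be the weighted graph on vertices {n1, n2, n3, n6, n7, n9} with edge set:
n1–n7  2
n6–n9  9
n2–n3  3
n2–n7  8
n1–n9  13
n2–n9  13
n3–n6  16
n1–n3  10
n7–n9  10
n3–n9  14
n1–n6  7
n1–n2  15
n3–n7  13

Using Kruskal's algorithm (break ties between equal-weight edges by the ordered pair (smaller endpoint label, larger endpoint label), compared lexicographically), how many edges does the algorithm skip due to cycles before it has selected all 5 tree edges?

Kruskal's algorithm — process edges by increasing weight (ties by edge label):
n1–n7 (2): add. Components now {n1,n7} {n9} {n6} {n2} {n3}
n2–n3 (3): add. Components now {n1,n7} {n9} {n6} {n2,n3}
n1–n6 (7): add. Components now {n1,n6,n7} {n9} {n2,n3}
n2–n7 (8): add. Components now {n1,n2,n3,n6,n7} {n9}
n6–n9 (9): add. Components now {n1,n2,n3,n6,n7,n9}
Edges rejected before the tree was complete: 0.

0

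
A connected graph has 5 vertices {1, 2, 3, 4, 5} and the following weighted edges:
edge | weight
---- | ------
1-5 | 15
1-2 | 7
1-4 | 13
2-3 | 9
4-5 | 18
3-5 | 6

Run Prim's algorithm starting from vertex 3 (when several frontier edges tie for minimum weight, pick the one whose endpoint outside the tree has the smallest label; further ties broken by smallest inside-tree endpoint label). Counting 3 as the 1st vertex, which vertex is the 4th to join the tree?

1

Grow the tree from 3 using Prim:
Step 1: frontier [3-5 6, 2-3 9] → take 3-5 (6); add 5.
Step 2: frontier [2-3 9, 1-5 15, 4-5 18] → take 2-3 (9); add 2.
Step 3: frontier [1-2 7, 1-5 15, 4-5 18] → take 1-2 (7); add 1.
Step 4: frontier [1-4 13, 4-5 18] → take 1-4 (13); add 4.
Vertex order: 3, 5, 2, 1, 4. The 4th vertex is 1.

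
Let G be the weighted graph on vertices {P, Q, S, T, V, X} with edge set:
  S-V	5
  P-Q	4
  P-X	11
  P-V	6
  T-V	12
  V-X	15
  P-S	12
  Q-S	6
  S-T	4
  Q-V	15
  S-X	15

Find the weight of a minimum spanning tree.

30

Kruskal's algorithm — process edges by increasing weight (ties by edge label):
P-Q (4): add. Components now {V} {S} {P,Q} {T} {X}
S-T (4): add. Components now {V} {S,T} {P,Q} {X}
S-V (5): add. Components now {S,T,V} {P,Q} {X}
P-V (6): add. Components now {P,Q,S,T,V} {X}
Q-S (6): skip — S and Q already connected.
P-X (11): add. Components now {P,Q,S,T,V,X}
MST edges: P-Q, S-T, S-V, P-V, P-X; total weight 4+4+5+6+11 = 30.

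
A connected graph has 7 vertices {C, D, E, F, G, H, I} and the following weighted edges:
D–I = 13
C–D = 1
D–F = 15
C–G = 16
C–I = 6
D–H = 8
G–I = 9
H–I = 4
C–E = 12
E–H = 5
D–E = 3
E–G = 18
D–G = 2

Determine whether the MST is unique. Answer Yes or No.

Yes

Kruskal's algorithm — process edges by increasing weight (ties by edge label):
C–D (1): add — endpoints in different components.
D–G (2): add — endpoints in different components.
D–E (3): add — endpoints in different components.
H–I (4): add — endpoints in different components.
E–H (5): add — endpoints in different components.
C–I (6): skip — C and I already connected.
D–H (8): skip — D and H already connected.
G–I (9): skip — G and I already connected.
C–E (12): skip — C and E already connected.
D–I (13): skip — D and I already connected.
D–F (15): add — endpoints in different components.
Every non-tree edge has weight strictly greater than the heaviest edge on the tree path between its endpoints, so the MST is unique.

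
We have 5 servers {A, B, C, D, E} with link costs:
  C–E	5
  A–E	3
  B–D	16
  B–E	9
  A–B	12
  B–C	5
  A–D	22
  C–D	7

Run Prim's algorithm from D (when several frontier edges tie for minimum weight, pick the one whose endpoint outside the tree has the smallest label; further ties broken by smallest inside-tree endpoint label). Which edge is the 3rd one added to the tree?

C-E

Prim's algorithm from D:
Step 1: cheapest edge leaving the tree is C–D (7); add C.
Step 2: cheapest edge leaving the tree is B–C (5); add B.
Step 3: cheapest edge leaving the tree is C–E (5); add E.
Step 4: cheapest edge leaving the tree is A–E (3); add A.
The 3rd edge added is C–E.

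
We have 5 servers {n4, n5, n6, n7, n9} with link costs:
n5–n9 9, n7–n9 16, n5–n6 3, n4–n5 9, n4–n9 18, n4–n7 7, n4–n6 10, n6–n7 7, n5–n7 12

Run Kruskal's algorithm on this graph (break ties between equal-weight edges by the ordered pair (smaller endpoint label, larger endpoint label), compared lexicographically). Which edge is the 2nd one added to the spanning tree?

n4-n7

Sort edges by weight, then run Kruskal:
n5–n6 (3): add — endpoints in different components.
n4–n7 (7): add — endpoints in different components.
n6–n7 (7): add — endpoints in different components.
n4–n5 (9): skip — n5 and n4 already connected.
n5–n9 (9): add — endpoints in different components.
The 2nd edge added is n4–n7.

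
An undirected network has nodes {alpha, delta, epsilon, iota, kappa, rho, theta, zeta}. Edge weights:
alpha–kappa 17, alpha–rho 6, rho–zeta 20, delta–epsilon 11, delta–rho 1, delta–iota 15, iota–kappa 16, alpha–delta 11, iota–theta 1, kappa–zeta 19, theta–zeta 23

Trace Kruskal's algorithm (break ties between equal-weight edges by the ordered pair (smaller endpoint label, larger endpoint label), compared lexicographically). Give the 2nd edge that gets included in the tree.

Kruskal's algorithm — process edges by increasing weight (ties by edge label):
delta–rho (1): add — endpoints in different components.
iota–theta (1): add — endpoints in different components.
alpha–rho (6): add — endpoints in different components.
alpha–delta (11): skip — delta and alpha already connected.
delta–epsilon (11): add — endpoints in different components.
delta–iota (15): add — endpoints in different components.
iota–kappa (16): add — endpoints in different components.
alpha–kappa (17): skip — kappa and alpha already connected.
kappa–zeta (19): add — endpoints in different components.
The 2nd edge added is iota–theta.

iota-theta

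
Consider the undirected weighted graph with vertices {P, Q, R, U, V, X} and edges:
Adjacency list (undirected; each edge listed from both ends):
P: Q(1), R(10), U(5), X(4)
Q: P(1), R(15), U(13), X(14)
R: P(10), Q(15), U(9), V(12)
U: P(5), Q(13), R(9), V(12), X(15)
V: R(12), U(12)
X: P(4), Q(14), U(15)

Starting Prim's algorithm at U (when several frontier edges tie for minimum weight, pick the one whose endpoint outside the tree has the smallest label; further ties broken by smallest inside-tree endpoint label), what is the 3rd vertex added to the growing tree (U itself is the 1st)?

Q

Grow the tree from U using Prim:
Step 1: frontier [P U 5, R U 9, U V 12, Q U 13, U X 15] → take P U (5); add P.
Step 2: frontier [P Q 1, P X 4, P R 10, R U 9, U V 12, Q U 13, U X 15] → take P Q (1); add Q.
Step 3: frontier [P X 4, P R 10, Q X 14, Q R 15, R U 9, U V 12, U X 15] → take P X (4); add X.
Step 4: frontier [P R 10, Q R 15, R U 9, U V 12] → take R U (9); add R.
Step 5: frontier [R V 12, U V 12] → take R V (12); add V.
Vertex order: U, P, Q, X, R, V. The 3rd vertex is Q.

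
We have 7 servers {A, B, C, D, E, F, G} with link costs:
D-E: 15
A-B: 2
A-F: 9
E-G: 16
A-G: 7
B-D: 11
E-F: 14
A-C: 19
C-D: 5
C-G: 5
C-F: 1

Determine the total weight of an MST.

Grow the tree from D using Prim:
Step 1: cheapest edge leaving the tree is C-D (5); add C.
Step 2: cheapest edge leaving the tree is C-F (1); add F.
Step 3: cheapest edge leaving the tree is C-G (5); add G.
Step 4: cheapest edge leaving the tree is A-G (7); add A.
Step 5: cheapest edge leaving the tree is A-B (2); add B.
Step 6: cheapest edge leaving the tree is E-F (14); add E.
MST edges: C-D, C-F, C-G, A-G, A-B, E-F; total weight 5+1+5+7+2+14 = 34.

34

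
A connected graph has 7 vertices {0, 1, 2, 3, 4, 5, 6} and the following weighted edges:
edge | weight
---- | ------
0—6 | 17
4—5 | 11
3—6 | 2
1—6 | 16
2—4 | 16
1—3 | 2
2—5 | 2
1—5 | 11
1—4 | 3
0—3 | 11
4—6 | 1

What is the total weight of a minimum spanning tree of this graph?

Grow the tree from 5 using Prim:
Step 1: cheapest edge leaving the tree is 2—5 (2); add 2.
Step 2: cheapest edge leaving the tree is 1—5 (11); add 1.
Step 3: cheapest edge leaving the tree is 1—3 (2); add 3.
Step 4: cheapest edge leaving the tree is 3—6 (2); add 6.
Step 5: cheapest edge leaving the tree is 4—6 (1); add 4.
Step 6: cheapest edge leaving the tree is 0—3 (11); add 0.
MST edges: 2—5, 1—5, 1—3, 3—6, 4—6, 0—3; total weight 2+11+2+2+1+11 = 29.

29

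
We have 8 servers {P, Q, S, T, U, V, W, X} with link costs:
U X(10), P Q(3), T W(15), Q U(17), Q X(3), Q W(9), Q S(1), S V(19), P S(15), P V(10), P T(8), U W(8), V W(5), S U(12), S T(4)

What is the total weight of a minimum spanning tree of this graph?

33

Kruskal: consider edges lightest-first.
Q S (1): add — endpoints in different components.
P Q (3): add — endpoints in different components.
Q X (3): add — endpoints in different components.
S T (4): add — endpoints in different components.
V W (5): add — endpoints in different components.
P T (8): skip — T and P already connected.
U W (8): add — endpoints in different components.
Q W (9): add — endpoints in different components.
MST edges: Q S, P Q, Q X, S T, V W, U W, Q W; total weight 1+3+3+4+5+8+9 = 33.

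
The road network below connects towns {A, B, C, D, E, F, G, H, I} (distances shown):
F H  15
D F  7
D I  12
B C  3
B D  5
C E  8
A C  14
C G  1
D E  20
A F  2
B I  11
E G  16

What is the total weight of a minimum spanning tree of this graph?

52

Kruskal's algorithm — process edges by increasing weight (ties by edge label):
C G (1): add — endpoints in different components.
A F (2): add — endpoints in different components.
B C (3): add — endpoints in different components.
B D (5): add — endpoints in different components.
D F (7): add — endpoints in different components.
C E (8): add — endpoints in different components.
B I (11): add — endpoints in different components.
D I (12): skip — D and I already connected.
A C (14): skip — A and C already connected.
F H (15): add — endpoints in different components.
MST edges: C G, A F, B C, B D, D F, C E, B I, F H; total weight 1+2+3+5+7+8+11+15 = 52.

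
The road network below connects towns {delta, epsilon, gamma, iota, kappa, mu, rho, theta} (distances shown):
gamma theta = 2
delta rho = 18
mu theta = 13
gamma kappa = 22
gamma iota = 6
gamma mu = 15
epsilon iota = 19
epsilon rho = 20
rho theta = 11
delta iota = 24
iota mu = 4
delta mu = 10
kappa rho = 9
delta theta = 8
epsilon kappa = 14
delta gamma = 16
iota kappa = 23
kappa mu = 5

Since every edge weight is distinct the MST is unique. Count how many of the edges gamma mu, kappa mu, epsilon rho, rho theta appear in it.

1

Kruskal's algorithm — process edges by increasing weight (ties by edge label):
gamma theta (2): add — endpoints in different components.
iota mu (4): add — endpoints in different components.
kappa mu (5): add — endpoints in different components.
gamma iota (6): add — endpoints in different components.
delta theta (8): add — endpoints in different components.
kappa rho (9): add — endpoints in different components.
delta mu (10): skip — mu and delta already connected.
rho theta (11): skip — theta and rho already connected.
mu theta (13): skip — mu and theta already connected.
epsilon kappa (14): add — endpoints in different components.
MST edge set: {gamma theta, iota mu, kappa mu, gamma iota, delta theta, kappa rho, epsilon kappa}.
Of the listed edges, {kappa mu} are in the MST → 1.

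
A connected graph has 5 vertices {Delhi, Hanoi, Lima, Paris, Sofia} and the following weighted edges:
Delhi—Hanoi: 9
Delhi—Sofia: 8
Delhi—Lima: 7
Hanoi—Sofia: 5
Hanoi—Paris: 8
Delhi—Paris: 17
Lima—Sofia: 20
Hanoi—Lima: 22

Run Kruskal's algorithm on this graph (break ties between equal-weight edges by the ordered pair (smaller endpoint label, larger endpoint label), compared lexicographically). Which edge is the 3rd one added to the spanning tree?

Sort edges by weight, then run Kruskal:
Hanoi—Sofia (5): add. Components now {Hanoi,Sofia} {Lima} {Delhi} {Paris}
Delhi—Lima (7): add. Components now {Hanoi,Sofia} {Delhi,Lima} {Paris}
Delhi—Sofia (8): add. Components now {Delhi,Hanoi,Lima,Sofia} {Paris}
Hanoi—Paris (8): add. Components now {Delhi,Hanoi,Lima,Paris,Sofia}
The 3rd edge added is Delhi—Sofia.

Delhi-Sofia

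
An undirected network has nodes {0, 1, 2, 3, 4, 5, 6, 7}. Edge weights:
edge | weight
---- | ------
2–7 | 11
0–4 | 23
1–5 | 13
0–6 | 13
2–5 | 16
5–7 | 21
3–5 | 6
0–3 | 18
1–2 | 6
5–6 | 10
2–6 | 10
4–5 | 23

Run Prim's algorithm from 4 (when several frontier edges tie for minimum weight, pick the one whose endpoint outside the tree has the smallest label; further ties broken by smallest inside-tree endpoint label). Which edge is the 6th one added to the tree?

3-5

Grow the tree from 4 using Prim:
Step 1: frontier [0–4 23, 4–5 23] → take 0–4 (23); add 0.
Step 2: frontier [0–6 13, 0–3 18, 4–5 23] → take 0–6 (13); add 6.
Step 3: frontier [0–3 18, 4–5 23, 2–6 10, 5–6 10] → take 2–6 (10); add 2.
Step 4: frontier [0–3 18, 1–2 6, 2–7 11, 2–5 16, 4–5 23, 5–6 10] → take 1–2 (6); add 1.
Step 5: frontier [0–3 18, 1–5 13, 2–7 11, 2–5 16, 4–5 23, 5–6 10] → take 5–6 (10); add 5.
Step 6: frontier [0–3 18, 2–7 11, 3–5 6, 5–7 21] → take 3–5 (6); add 3.
Step 7: frontier [2–7 11, 5–7 21] → take 2–7 (11); add 7.
The 6th edge added is 3–5.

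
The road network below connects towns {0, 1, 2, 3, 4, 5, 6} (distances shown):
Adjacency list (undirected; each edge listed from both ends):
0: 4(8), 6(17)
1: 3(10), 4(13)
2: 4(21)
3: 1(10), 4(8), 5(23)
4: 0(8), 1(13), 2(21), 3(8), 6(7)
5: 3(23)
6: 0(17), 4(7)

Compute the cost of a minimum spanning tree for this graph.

Prim's algorithm from 5:
Step 1: frontier [3–5 23] → take 3–5 (23); add 3.
Step 2: frontier [3–4 8, 1–3 10] → take 3–4 (8); add 4.
Step 3: frontier [1–3 10, 4–6 7, 0–4 8, 1–4 13, 2–4 21] → take 4–6 (7); add 6.
Step 4: frontier [1–3 10, 0–4 8, 1–4 13, 2–4 21, 0–6 17] → take 0–4 (8); add 0.
Step 5: frontier [1–3 10, 1–4 13, 2–4 21] → take 1–3 (10); add 1.
Step 6: frontier [2–4 21] → take 2–4 (21); add 2.
MST edges: 3–5, 3–4, 4–6, 0–4, 1–3, 2–4; total weight 23+8+7+8+10+21 = 77.

77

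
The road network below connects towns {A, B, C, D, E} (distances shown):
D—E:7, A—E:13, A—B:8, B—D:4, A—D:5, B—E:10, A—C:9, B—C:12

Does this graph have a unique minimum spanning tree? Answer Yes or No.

Kruskal: consider edges lightest-first.
B—D (4): add — endpoints in different components.
A—D (5): add — endpoints in different components.
D—E (7): add — endpoints in different components.
A—B (8): skip — A and B already connected.
A—C (9): add — endpoints in different components.
Every non-tree edge has weight strictly greater than the heaviest edge on the tree path between its endpoints, so the MST is unique.

Yes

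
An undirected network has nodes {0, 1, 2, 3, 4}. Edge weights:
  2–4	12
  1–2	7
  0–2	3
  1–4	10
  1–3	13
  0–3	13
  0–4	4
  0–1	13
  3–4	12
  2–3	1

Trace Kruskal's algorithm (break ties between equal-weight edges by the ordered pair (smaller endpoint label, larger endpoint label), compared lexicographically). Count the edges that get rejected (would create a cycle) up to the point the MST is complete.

0

Kruskal: consider edges lightest-first.
2–3 (1): add — endpoints in different components.
0–2 (3): add — endpoints in different components.
0–4 (4): add — endpoints in different components.
1–2 (7): add — endpoints in different components.
Edges rejected before the tree was complete: 0.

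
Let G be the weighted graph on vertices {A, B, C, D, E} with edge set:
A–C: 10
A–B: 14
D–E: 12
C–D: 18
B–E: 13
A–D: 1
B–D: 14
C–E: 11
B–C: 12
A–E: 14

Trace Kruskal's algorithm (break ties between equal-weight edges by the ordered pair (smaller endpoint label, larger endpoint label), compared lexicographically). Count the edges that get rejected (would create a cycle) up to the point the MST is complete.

0

Kruskal's algorithm — process edges by increasing weight (ties by edge label):
A–D (1): add. Components now {A,D} {B} {C} {E}
A–C (10): add. Components now {A,C,D} {B} {E}
C–E (11): add. Components now {A,C,D,E} {B}
B–C (12): add. Components now {A,B,C,D,E}
Edges rejected before the tree was complete: 0.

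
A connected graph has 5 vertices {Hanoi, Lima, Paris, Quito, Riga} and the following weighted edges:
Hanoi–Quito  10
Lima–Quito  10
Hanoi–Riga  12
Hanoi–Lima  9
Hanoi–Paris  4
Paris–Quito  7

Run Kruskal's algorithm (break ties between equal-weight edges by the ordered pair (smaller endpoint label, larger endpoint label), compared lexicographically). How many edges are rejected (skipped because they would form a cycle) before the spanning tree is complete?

2

Kruskal: consider edges lightest-first.
Hanoi–Paris (4): add — endpoints in different components.
Paris–Quito (7): add — endpoints in different components.
Hanoi–Lima (9): add — endpoints in different components.
Hanoi–Quito (10): skip — Quito and Hanoi already connected.
Lima–Quito (10): skip — Quito and Lima already connected.
Hanoi–Riga (12): add — endpoints in different components.
Edges rejected before the tree was complete: 2.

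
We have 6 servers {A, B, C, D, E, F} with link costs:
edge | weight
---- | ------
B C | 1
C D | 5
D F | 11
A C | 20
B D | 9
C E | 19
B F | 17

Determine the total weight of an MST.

Kruskal: consider edges lightest-first.
B C (1): add. Components now {A} {B,C} {D} {E} {F}
C D (5): add. Components now {A} {B,C,D} {E} {F}
B D (9): skip — B and D already connected.
D F (11): add. Components now {A} {B,C,D,F} {E}
B F (17): skip — B and F already connected.
C E (19): add. Components now {A} {B,C,D,E,F}
A C (20): add. Components now {A,B,C,D,E,F}
MST edges: B C, C D, D F, C E, A C; total weight 1+5+11+19+20 = 56.

56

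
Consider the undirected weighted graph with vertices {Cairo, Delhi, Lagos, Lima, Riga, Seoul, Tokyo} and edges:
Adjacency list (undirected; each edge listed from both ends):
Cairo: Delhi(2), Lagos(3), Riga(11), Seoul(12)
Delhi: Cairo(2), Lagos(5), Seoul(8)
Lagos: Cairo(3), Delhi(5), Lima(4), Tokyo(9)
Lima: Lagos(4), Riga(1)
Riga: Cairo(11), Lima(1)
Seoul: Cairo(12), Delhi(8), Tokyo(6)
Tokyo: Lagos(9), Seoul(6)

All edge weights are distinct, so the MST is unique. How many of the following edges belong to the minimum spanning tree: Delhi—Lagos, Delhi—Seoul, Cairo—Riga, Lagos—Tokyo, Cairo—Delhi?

2

Sort edges by weight, then run Kruskal:
Lima—Riga (1): add — endpoints in different components.
Cairo—Delhi (2): add — endpoints in different components.
Cairo—Lagos (3): add — endpoints in different components.
Lagos—Lima (4): add — endpoints in different components.
Delhi—Lagos (5): skip — Delhi and Lagos already connected.
Seoul—Tokyo (6): add — endpoints in different components.
Delhi—Seoul (8): add — endpoints in different components.
MST edge set: {Lima—Riga, Cairo—Delhi, Cairo—Lagos, Lagos—Lima, Seoul—Tokyo, Delhi—Seoul}.
Of the listed edges, {Delhi—Seoul, Cairo—Delhi} are in the MST → 2.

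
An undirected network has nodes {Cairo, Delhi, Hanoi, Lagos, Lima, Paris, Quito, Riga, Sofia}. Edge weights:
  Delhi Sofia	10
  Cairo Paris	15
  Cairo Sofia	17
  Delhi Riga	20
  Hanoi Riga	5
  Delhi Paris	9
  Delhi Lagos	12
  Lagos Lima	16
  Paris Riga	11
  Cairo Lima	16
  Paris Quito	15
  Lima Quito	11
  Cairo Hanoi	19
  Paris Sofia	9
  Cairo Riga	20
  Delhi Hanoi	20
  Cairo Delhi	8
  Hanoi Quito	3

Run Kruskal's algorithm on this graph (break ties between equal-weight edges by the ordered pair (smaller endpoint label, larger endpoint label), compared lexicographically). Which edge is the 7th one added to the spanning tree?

Sort edges by weight, then run Kruskal:
Hanoi Quito (3): add — endpoints in different components.
Hanoi Riga (5): add — endpoints in different components.
Cairo Delhi (8): add — endpoints in different components.
Delhi Paris (9): add — endpoints in different components.
Paris Sofia (9): add — endpoints in different components.
Delhi Sofia (10): skip — Delhi and Sofia already connected.
Lima Quito (11): add — endpoints in different components.
Paris Riga (11): add — endpoints in different components.
Delhi Lagos (12): add — endpoints in different components.
The 7th edge added is Paris Riga.

Paris-Riga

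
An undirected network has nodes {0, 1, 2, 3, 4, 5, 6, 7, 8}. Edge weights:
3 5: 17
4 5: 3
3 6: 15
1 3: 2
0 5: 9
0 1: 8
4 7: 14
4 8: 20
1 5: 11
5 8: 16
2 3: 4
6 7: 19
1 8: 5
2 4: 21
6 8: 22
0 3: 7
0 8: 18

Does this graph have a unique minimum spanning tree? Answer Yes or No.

Sort edges by weight, then run Kruskal:
1 3 (2): add — endpoints in different components.
4 5 (3): add — endpoints in different components.
2 3 (4): add — endpoints in different components.
1 8 (5): add — endpoints in different components.
0 3 (7): add — endpoints in different components.
0 1 (8): skip — 0 and 1 already connected.
0 5 (9): add — endpoints in different components.
1 5 (11): skip — 1 and 5 already connected.
4 7 (14): add — endpoints in different components.
3 6 (15): add — endpoints in different components.
Every non-tree edge has weight strictly greater than the heaviest edge on the tree path between its endpoints, so the MST is unique.

Yes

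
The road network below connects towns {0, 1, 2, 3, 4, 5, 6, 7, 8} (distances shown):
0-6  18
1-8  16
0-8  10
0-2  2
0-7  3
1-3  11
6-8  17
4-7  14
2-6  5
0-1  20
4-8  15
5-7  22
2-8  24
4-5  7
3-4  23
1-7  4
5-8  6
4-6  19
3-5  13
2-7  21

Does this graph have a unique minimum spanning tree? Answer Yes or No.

Kruskal: consider edges lightest-first.
0-2 (2): add — endpoints in different components.
0-7 (3): add — endpoints in different components.
1-7 (4): add — endpoints in different components.
2-6 (5): add — endpoints in different components.
5-8 (6): add — endpoints in different components.
4-5 (7): add — endpoints in different components.
0-8 (10): add — endpoints in different components.
1-3 (11): add — endpoints in different components.
Every non-tree edge has weight strictly greater than the heaviest edge on the tree path between its endpoints, so the MST is unique.

Yes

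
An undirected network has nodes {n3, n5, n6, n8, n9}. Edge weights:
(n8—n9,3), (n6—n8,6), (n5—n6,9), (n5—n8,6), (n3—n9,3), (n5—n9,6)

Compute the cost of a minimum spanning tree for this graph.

Kruskal's algorithm — process edges by increasing weight (ties by edge label):
n3—n9 (3): add. Components now {n3,n9} {n6} {n5} {n8}
n8—n9 (3): add. Components now {n3,n8,n9} {n6} {n5}
n5—n8 (6): add. Components now {n3,n5,n8,n9} {n6}
n5—n9 (6): skip — n9 and n5 already connected.
n6—n8 (6): add. Components now {n3,n5,n6,n8,n9}
MST edges: n3—n9, n8—n9, n5—n8, n6—n8; total weight 3+3+6+6 = 18.

18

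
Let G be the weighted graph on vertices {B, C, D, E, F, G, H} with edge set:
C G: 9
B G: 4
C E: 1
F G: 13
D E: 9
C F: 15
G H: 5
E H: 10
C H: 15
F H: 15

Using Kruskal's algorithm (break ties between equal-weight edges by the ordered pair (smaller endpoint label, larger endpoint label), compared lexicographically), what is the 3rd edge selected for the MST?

Kruskal's algorithm — process edges by increasing weight (ties by edge label):
C E (1): add. Components now {B} {C,E} {D} {F} {G} {H}
B G (4): add. Components now {B,G} {C,E} {D} {F} {H}
G H (5): add. Components now {B,G,H} {C,E} {D} {F}
C G (9): add. Components now {B,C,E,G,H} {D} {F}
D E (9): add. Components now {B,C,D,E,G,H} {F}
E H (10): skip — E and H already connected.
F G (13): add. Components now {B,C,D,E,F,G,H}
The 3rd edge added is G H.

G-H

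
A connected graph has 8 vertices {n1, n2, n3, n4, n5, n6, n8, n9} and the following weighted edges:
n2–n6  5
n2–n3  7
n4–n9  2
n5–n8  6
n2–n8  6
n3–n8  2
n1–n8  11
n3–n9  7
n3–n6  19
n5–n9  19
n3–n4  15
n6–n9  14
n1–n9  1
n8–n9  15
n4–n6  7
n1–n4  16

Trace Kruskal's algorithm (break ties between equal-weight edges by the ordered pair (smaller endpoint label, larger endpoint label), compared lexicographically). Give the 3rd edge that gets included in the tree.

n4-n9

Kruskal's algorithm — process edges by increasing weight (ties by edge label):
n1–n9 (1): add — endpoints in different components.
n3–n8 (2): add — endpoints in different components.
n4–n9 (2): add — endpoints in different components.
n2–n6 (5): add — endpoints in different components.
n2–n8 (6): add — endpoints in different components.
n5–n8 (6): add — endpoints in different components.
n2–n3 (7): skip — n3 and n2 already connected.
n3–n9 (7): add — endpoints in different components.
The 3rd edge added is n4–n9.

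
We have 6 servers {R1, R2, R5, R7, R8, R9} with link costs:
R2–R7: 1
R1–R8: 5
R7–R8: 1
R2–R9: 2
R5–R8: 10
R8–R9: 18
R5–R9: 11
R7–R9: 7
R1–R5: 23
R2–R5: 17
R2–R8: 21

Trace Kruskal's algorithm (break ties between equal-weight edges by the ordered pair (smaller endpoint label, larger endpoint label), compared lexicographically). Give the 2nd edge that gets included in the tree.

Sort edges by weight, then run Kruskal:
R2–R7 (1): add. Components now {R5} {R1} {R2,R7} {R9} {R8}
R7–R8 (1): add. Components now {R5} {R1} {R2,R7,R8} {R9}
R2–R9 (2): add. Components now {R5} {R1} {R2,R7,R8,R9}
R1–R8 (5): add. Components now {R5} {R1,R2,R7,R8,R9}
R7–R9 (7): skip — R7 and R9 already connected.
R5–R8 (10): add. Components now {R1,R2,R5,R7,R8,R9}
The 2nd edge added is R7–R8.

R7-R8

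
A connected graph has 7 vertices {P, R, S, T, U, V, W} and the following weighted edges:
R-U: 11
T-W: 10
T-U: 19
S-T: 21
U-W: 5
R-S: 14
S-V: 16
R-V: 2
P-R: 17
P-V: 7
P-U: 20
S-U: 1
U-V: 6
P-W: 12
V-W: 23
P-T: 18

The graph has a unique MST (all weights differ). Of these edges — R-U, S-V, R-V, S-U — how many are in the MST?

2

Sort edges by weight, then run Kruskal:
S-U (1): add. Components now {R} {S,U} {T} {V} {P} {W}
R-V (2): add. Components now {R,V} {S,U} {T} {P} {W}
U-W (5): add. Components now {R,V} {S,U,W} {T} {P}
U-V (6): add. Components now {R,S,U,V,W} {T} {P}
P-V (7): add. Components now {P,R,S,U,V,W} {T}
T-W (10): add. Components now {P,R,S,T,U,V,W}
MST edge set: {S-U, R-V, U-W, U-V, P-V, T-W}.
Of the listed edges, {R-V, S-U} are in the MST → 2.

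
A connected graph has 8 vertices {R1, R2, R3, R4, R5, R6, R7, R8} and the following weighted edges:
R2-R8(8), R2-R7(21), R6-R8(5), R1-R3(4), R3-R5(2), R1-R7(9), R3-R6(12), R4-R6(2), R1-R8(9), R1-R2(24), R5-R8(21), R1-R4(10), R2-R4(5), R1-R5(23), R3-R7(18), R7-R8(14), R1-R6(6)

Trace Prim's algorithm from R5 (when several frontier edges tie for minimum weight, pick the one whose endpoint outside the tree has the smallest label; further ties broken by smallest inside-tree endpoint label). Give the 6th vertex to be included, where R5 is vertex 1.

R2

Prim's algorithm from R5:
Step 1: cheapest edge leaving the tree is R3-R5 (2); add R3.
Step 2: cheapest edge leaving the tree is R1-R3 (4); add R1.
Step 3: cheapest edge leaving the tree is R1-R6 (6); add R6.
Step 4: cheapest edge leaving the tree is R4-R6 (2); add R4.
Step 5: cheapest edge leaving the tree is R2-R4 (5); add R2.
Step 6: cheapest edge leaving the tree is R6-R8 (5); add R8.
Step 7: cheapest edge leaving the tree is R1-R7 (9); add R7.
Vertex order: R5, R3, R1, R6, R4, R2, R8, R7. The 6th vertex is R2.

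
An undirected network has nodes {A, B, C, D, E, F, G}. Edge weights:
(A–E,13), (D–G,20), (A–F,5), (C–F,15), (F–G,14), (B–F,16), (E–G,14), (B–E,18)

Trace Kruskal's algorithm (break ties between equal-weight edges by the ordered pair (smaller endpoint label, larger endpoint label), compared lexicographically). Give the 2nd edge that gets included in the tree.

Kruskal's algorithm — process edges by increasing weight (ties by edge label):
A–F (5): add. Components now {A,F} {B} {C} {D} {E} {G}
A–E (13): add. Components now {A,E,F} {B} {C} {D} {G}
E–G (14): add. Components now {A,E,F,G} {B} {C} {D}
F–G (14): skip — F and G already connected.
C–F (15): add. Components now {A,C,E,F,G} {B} {D}
B–F (16): add. Components now {A,B,C,E,F,G} {D}
B–E (18): skip — B and E already connected.
D–G (20): add. Components now {A,B,C,D,E,F,G}
The 2nd edge added is A–E.

A-E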